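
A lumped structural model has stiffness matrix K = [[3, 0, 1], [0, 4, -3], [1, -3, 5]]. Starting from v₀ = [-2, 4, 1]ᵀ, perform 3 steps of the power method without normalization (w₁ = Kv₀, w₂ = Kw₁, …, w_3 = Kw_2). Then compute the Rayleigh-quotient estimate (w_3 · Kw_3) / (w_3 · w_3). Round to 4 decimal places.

7.6673

w1 = Kv₀ = (-5, 13, -9)
w2 = Kw1 = (-24, 79, -89)
w3 = Kw2 = (-161, 583, -706)
Kw3 = (-1189, 4450, -5440)
w3·Kw3 = (-161)·(-1189) + 583·4450 + (-706)·(-5440) = 6626419; w3·w3 = (-161)·(-161) + 583·583 + (-706)·(-706) = 864246
λ ≈ 6626419/864246 = 7.6673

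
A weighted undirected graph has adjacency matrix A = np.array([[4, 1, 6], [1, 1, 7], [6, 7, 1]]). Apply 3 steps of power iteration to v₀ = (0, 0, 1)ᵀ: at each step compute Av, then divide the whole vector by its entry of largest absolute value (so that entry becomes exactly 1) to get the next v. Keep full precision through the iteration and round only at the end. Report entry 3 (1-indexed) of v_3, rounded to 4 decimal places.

0.6550

Av0 = (6.00000, 7.00000, 1.00000); divide by 7.00000 → v1 = (0.85714, 1.00000, 0.14286)
Av1 = (5.28571, 2.85714, 12.28571); divide by 12.28571 → v2 = (0.43023, 0.23256, 1.00000)
Av2 = (7.95349, 7.66279, 5.20930); divide by 7.95349 → v3 = (1.00000, 0.96345, 0.65497)
Requested entry of v3: 448/684 = 0.6550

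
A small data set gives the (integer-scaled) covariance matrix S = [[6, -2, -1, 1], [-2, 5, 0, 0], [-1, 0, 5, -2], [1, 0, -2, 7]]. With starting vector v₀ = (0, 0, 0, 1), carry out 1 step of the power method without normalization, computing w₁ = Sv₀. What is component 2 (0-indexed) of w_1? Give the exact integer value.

-2

w1 = Sv₀ = (6·0 + (-2)·0 + (-1)·0 + 1·1; (-2)·0 + 5·0 + 0·0 + 0·1; (-1)·0 + 0·0 + 5·0 + (-2)·1; 1·0 + 0·0 + (-2)·0 + 7·1) = (1, 0, -2, 7)
The requested component of w1 is -2.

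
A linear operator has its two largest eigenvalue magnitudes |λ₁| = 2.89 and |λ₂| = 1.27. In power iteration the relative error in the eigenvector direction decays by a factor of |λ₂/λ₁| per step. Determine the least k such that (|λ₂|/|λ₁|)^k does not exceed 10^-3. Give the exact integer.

|λ₂/λ₁| = 1.27/2.89 = 0.43945
Need k ≥ ln(10^-3) / ln(0.43945) = -6.9078 / -0.8222 ≈ 8.401
Smallest integer k satisfying the bound: 9

9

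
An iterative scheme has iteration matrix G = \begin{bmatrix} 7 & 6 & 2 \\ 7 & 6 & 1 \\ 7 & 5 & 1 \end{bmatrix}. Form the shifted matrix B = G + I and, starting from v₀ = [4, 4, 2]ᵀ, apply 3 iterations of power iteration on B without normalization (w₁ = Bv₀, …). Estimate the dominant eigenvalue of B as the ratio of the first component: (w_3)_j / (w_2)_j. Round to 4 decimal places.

15.3991

B = G + I has rows (8, 6, 2); (7, 7, 1); (7, 5, 2)
w1 = Bv₀ = (8·4 + 6·4 + 2·2; 7·4 + 7·4 + 1·2; 7·4 + 5·4 + 2·2) = (60, 58, 52)
w2 = Bw1 = (8·60 + 6·58 + 2·52; 7·60 + 7·58 + 1·52; 7·60 + 5·58 + 2·52) = (932, 878, 814)
w3 = Bw2 = (14352, 13484, 12542)
Ratio: 14352/932 = 15.3991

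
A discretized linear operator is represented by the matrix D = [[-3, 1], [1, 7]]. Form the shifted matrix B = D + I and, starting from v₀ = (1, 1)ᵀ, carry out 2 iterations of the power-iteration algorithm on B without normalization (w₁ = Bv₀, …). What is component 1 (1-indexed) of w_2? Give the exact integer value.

11

B = D + I has rows (-2, 1); (1, 8)
w1 = Bv₀ = ((-2)·1 + 1·1; 1·1 + 8·1) = (-1, 9)
w2 = Bw1 = ((-2)·(-1) + 1·9; 1·(-1) + 8·9) = (11, 71)
Requested component of w2: 11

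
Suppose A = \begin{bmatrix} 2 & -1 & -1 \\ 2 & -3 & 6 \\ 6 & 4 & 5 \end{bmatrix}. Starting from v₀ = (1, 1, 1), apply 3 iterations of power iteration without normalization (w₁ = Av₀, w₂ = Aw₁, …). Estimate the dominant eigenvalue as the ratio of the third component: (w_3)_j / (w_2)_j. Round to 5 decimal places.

w1 = Av₀ = (0, 5, 15)
w2 = Aw1 = (-20, 75, 95)
w3 = Aw2 = (-210, 305, 655)
Ratio at component: 655 / 95 = 6.89474

6.89474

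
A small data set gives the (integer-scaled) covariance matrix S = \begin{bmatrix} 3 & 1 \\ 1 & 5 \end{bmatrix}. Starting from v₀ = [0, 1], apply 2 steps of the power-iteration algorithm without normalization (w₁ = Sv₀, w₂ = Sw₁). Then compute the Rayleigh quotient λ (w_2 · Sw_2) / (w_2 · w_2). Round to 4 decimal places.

5.3892

w1 = Sv₀ = (3·0 + 1·1; 1·0 + 5·1) = (1, 5)
w2 = Sw1 = (3·1 + 1·5; 1·1 + 5·5) = (8, 26)
Sw2 = (50, 138)
w2·Sw2 = 8·50 + 26·138 = 3988; w2·w2 = 8·8 + 26·26 = 740
λ ≈ 3988/740 = 5.3892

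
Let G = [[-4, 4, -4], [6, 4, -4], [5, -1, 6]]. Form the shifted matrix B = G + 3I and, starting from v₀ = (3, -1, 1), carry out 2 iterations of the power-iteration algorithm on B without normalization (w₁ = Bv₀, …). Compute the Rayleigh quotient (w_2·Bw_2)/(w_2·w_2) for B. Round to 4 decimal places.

11.0963

B = G + 3I has rows (-1, 4, -4); (6, 7, -4); (5, -1, 9)
w1 = Bv₀ = (-11, 7, 25)
w2 = Bw1 = (-61, -117, 163)
Bw2 = (-1059, -1837, 1279)
w2·Bw2 = 488005; w2·w2 = 43979; μ ≈ 488005/43979 = 11.0963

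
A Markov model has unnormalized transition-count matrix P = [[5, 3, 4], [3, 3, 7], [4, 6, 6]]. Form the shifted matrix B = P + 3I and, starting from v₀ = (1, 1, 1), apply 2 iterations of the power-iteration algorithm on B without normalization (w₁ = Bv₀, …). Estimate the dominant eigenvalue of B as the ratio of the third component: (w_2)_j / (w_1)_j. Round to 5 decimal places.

B = P + 3I has rows (8, 3, 4); (3, 6, 7); (4, 6, 9)
w1 = Bv₀ = (15, 16, 19)
w2 = Bw1 = (244, 274, 327)
Ratio: 327/19 = 17.21053

17.21053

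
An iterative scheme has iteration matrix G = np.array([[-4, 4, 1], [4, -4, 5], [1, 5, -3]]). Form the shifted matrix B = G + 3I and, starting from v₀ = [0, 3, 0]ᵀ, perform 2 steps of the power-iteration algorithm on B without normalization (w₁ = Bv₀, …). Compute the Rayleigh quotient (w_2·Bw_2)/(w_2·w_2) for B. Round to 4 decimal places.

B = G + 3I has rows (-1, 4, 1); (4, -1, 5); (1, 5, 0)
w1 = Bv₀ = ((-1)·0 + 4·3 + 1·0; 4·0 + (-1)·3 + 5·0; 1·0 + 5·3 + 0·0) = (12, -3, 15)
w2 = Bw1 = ((-1)·12 + 4·(-3) + 1·15; 4·12 + (-1)·(-3) + 5·15; 1·12 + 5·(-3) + 0·15) = (-9, 126, -3)
Bw2 = (510, -177, 621)
w2·Bw2 = -28755; w2·w2 = 15966; μ ≈ -28755/15966 = -1.8010

-1.8010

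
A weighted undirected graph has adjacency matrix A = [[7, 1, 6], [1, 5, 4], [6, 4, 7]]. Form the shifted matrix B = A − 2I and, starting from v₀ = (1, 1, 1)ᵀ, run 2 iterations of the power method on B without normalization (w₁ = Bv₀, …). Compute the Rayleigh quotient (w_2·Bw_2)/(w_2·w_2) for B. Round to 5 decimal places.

B = A − 2I has rows (5, 1, 6); (1, 3, 4); (6, 4, 5)
w1 = Bv₀ = (5·1 + 1·1 + 6·1; 1·1 + 3·1 + 4·1; 6·1 + 4·1 + 5·1) = (12, 8, 15)
w2 = Bw1 = (5·12 + 1·8 + 6·15; 1·12 + 3·8 + 4·15; 6·12 + 4·8 + 5·15) = (158, 96, 179)
Bw2 = (1960, 1162, 2227)
w2·Bw2 = 819865; w2·w2 = 66221; μ ≈ 819865/66221 = 12.38074

μ ≈ 12.38074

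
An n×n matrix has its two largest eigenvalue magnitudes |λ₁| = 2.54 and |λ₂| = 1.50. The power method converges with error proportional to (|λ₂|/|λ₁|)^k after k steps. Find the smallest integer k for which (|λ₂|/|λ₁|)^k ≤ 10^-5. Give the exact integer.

22

|λ₂/λ₁| = 1.50/2.54 = 0.59055
Need k ≥ ln(10^-5) / ln(0.59055) = -11.5129 / -0.5267 ≈ 21.859
Smallest integer k satisfying the bound: 22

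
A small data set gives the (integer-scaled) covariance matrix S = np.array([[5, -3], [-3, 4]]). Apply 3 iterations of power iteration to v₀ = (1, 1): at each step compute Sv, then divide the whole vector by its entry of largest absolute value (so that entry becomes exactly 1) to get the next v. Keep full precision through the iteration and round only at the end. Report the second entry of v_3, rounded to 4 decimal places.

-0.7073

Sv0 = (2.00000, 1.00000); divide by 2.00000 → v1 = (1.00000, 0.50000)
Sv1 = (3.50000, -1.00000); divide by 3.50000 → v2 = (1.00000, -0.28571)
Sv2 = (5.85714, -4.14286); divide by 5.85714 → v3 = (1.00000, -0.70732)
Requested entry of v3: -29/41 = -0.7073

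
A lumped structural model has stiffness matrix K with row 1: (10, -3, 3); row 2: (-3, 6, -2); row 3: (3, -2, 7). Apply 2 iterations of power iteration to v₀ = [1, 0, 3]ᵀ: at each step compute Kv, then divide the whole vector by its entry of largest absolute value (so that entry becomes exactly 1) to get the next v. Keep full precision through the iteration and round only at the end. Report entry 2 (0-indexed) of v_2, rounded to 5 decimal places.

0.84083

Kv0 = (19.000000, -9.000000, 24.000000); divide by 24.000000 → v1 = (0.791667, -0.375000, 1.000000)
Kv1 = (12.041667, -6.625000, 10.125000); divide by 12.041667 → v2 = (1.000000, -0.550173, 0.840830)
Requested entry of v2: 243/289 = 0.84083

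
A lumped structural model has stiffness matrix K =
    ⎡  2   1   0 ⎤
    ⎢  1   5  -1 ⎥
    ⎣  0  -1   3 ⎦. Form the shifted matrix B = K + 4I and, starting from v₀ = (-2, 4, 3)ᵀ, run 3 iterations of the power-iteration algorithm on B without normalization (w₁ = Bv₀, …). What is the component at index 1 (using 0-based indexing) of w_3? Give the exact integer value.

B = K + 4I has rows (6, 1, 0); (1, 9, -1); (0, -1, 7)
w1 = Bv₀ = (-8, 31, 17)
w2 = Bw1 = (-17, 254, 88)
w3 = Bw2 = (152, 2181, 362)
Requested component of w3: 2181

2181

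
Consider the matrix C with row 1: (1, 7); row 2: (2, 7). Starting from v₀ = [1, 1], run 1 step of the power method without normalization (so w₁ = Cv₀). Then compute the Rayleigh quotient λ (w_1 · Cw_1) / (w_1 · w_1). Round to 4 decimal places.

8.8207

w1 = Cv₀ = (1·1 + 7·1; 2·1 + 7·1) = (8, 9)
Cw1 = (71, 79)
w1·Cw1 = 8·71 + 9·79 = 1279; w1·w1 = 8·8 + 9·9 = 145
λ ≈ 1279/145 = 8.8207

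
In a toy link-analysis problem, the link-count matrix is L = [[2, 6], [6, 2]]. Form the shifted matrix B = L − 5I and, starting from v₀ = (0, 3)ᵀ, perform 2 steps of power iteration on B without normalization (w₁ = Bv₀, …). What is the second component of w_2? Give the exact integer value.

135

B = L − 5I has rows (-3, 6); (6, -3)
w1 = Bv₀ = ((-3)·0 + 6·3; 6·0 + (-3)·3) = (18, -9)
w2 = Bw1 = ((-3)·18 + 6·(-9); 6·18 + (-3)·(-9)) = (-108, 135)
Requested component of w2: 135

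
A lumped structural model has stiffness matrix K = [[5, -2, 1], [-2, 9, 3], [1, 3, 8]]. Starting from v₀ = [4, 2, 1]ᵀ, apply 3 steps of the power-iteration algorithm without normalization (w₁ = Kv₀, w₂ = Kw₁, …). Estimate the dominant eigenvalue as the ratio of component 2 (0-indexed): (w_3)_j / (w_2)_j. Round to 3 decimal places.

10.440

w1 = Kv₀ = (5·4 + (-2)·2 + 1·1; (-2)·4 + 9·2 + 3·1; 1·4 + 3·2 + 8·1) = (17, 13, 18)
w2 = Kw1 = (5·17 + (-2)·13 + 1·18; (-2)·17 + 9·13 + 3·18; 1·17 + 3·13 + 8·18) = (77, 137, 200)
w3 = Kw2 = (311, 1679, 2088)
Ratio at component: 2088 / 200 = 10.440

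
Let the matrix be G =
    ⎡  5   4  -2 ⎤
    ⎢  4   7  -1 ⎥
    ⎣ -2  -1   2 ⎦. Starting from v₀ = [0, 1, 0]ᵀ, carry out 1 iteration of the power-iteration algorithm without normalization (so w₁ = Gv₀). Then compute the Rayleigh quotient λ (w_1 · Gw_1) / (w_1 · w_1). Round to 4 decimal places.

w1 = Gv₀ = (4, 7, -1)
Gw1 = (50, 66, -17)
w1·Gw1 = 4·50 + 7·66 + (-1)·(-17) = 679; w1·w1 = 4·4 + 7·7 + (-1)·(-1) = 66
λ ≈ 679/66 = 10.2879

10.2879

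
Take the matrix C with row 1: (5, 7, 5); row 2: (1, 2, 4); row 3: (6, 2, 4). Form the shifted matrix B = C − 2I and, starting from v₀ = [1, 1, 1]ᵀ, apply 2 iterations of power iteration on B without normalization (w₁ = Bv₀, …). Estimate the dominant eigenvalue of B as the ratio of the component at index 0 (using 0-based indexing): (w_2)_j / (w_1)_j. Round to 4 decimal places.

B = C − 2I has rows (3, 7, 5); (1, 0, 4); (6, 2, 2)
w1 = Bv₀ = (15, 5, 10)
w2 = Bw1 = (130, 55, 120)
Ratio: 130/15 = 8.6667

8.6667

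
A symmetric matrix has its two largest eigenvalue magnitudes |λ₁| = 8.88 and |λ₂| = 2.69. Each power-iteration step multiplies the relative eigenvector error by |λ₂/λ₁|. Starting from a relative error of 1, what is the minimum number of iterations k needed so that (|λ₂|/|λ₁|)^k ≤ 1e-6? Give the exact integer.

|λ₂/λ₁| = 2.69/8.88 = 0.30293
Need k ≥ ln(1e-6) / ln(0.30293) = -13.8155 / -1.1943 ≈ 11.568
Smallest integer k satisfying the bound: 12

12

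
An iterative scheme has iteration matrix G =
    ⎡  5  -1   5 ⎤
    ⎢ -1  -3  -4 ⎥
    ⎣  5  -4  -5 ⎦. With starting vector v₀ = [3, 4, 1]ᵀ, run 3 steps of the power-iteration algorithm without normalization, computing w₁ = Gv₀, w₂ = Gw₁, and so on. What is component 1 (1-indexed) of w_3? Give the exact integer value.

w1 = Gv₀ = (5·3 + (-1)·4 + 5·1; (-1)·3 + (-3)·4 + (-4)·1; 5·3 + (-4)·4 + (-5)·1) = (16, -19, -6)
w2 = Gw1 = (5·16 + (-1)·(-19) + 5·(-6); (-1)·16 + (-3)·(-19) + (-4)·(-6); 5·16 + (-4)·(-19) + (-5)·(-6)) = (69, 65, 186)
w3 = Gw2 = (1210, -1008, -845)
The requested component of w3 is 1210.

1210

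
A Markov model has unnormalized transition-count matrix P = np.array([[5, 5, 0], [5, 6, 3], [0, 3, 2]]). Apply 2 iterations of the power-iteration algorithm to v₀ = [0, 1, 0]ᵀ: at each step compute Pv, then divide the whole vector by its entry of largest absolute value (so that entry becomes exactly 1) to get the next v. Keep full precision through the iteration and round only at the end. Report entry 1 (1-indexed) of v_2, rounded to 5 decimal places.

0.78571

Pv0 = (5.000000, 6.000000, 3.000000); divide by 6.000000 → v1 = (0.833333, 1.000000, 0.500000)
Pv1 = (9.166667, 11.666667, 4.000000); divide by 11.666667 → v2 = (0.785714, 1.000000, 0.342857)
Requested entry of v2: 55/70 = 0.78571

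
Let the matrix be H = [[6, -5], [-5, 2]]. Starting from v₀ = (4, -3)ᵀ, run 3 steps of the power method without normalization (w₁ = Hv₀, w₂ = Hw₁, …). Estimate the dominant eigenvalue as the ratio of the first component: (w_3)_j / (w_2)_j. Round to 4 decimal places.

w1 = Hv₀ = (39, -26)
w2 = Hw1 = (364, -247)
w3 = Hw2 = (3419, -2314)
Ratio at component: 3419 / 364 = 9.3929

9.3929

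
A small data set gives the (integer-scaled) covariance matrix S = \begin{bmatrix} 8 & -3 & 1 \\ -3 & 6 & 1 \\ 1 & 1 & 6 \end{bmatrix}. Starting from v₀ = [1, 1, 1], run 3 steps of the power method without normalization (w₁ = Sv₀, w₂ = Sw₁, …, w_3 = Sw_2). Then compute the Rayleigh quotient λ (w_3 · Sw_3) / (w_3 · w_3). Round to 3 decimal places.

λ ≈ 7.850

w1 = Sv₀ = (6, 4, 8)
w2 = Sw1 = (44, 14, 58)
w3 = Sw2 = (368, 10, 406)
Sw3 = (3320, -638, 2814)
w3·Sw3 = 368·3320 + 10·(-638) + 406·2814 = 2357864; w3·w3 = 368·368 + 10·10 + 406·406 = 300360
λ ≈ 2357864/300360 = 7.850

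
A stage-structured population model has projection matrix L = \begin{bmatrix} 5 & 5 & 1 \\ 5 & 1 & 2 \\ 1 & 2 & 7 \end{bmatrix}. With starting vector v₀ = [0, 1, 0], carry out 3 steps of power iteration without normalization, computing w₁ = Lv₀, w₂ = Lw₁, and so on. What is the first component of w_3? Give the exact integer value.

w1 = Lv₀ = (5·0 + 5·1 + 1·0; 5·0 + 1·1 + 2·0; 1·0 + 2·1 + 7·0) = (5, 1, 2)
w2 = Lw1 = (5·5 + 5·1 + 1·2; 5·5 + 1·1 + 2·2; 1·5 + 2·1 + 7·2) = (32, 30, 21)
w3 = Lw2 = (331, 232, 239)
The requested component of w3 is 331.

331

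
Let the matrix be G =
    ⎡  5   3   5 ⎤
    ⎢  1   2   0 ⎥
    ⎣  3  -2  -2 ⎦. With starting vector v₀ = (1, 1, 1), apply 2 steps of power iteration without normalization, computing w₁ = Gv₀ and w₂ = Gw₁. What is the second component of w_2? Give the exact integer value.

w1 = Gv₀ = (13, 3, -1)
w2 = Gw1 = (69, 19, 35)
The requested component of w2 is 19.

19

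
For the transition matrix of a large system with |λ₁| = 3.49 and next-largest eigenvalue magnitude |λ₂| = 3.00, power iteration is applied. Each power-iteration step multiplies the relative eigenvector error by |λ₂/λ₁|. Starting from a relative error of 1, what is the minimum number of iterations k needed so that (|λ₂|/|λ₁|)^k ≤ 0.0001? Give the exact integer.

61

|λ₂/λ₁| = 3.00/3.49 = 0.85960
Need k ≥ ln(0.0001) / ln(0.85960) = -9.2103 / -0.1513 ≈ 60.879
Smallest integer k satisfying the bound: 61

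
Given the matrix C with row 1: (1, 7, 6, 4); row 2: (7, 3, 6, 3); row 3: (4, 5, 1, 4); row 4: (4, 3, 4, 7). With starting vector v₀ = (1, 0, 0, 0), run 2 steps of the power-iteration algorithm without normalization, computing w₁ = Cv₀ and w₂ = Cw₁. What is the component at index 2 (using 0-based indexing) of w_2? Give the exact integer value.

w1 = Cv₀ = (1, 7, 4, 4)
w2 = Cw1 = (90, 64, 59, 69)
The requested component of w2 is 59.

59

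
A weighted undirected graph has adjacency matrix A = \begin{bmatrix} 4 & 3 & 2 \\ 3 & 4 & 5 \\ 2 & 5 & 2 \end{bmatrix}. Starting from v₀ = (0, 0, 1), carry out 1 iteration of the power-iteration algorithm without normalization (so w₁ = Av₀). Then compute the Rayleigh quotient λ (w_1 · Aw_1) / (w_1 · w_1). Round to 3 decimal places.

9.091

w1 = Av₀ = (4·0 + 3·0 + 2·1; 3·0 + 4·0 + 5·1; 2·0 + 5·0 + 2·1) = (2, 5, 2)
Aw1 = (27, 36, 33)
w1·Aw1 = 2·27 + 5·36 + 2·33 = 300; w1·w1 = 2·2 + 5·5 + 2·2 = 33
λ ≈ 300/33 = 9.091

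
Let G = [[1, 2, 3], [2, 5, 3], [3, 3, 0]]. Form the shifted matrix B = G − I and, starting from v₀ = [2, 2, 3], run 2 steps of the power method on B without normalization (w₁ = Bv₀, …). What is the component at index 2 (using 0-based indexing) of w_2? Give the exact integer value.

93

B = G − I has rows (0, 2, 3); (2, 4, 3); (3, 3, -1)
w1 = Bv₀ = (0·2 + 2·2 + 3·3; 2·2 + 4·2 + 3·3; 3·2 + 3·2 + (-1)·3) = (13, 21, 9)
w2 = Bw1 = (0·13 + 2·21 + 3·9; 2·13 + 4·21 + 3·9; 3·13 + 3·21 + (-1)·9) = (69, 137, 93)
Requested component of w2: 93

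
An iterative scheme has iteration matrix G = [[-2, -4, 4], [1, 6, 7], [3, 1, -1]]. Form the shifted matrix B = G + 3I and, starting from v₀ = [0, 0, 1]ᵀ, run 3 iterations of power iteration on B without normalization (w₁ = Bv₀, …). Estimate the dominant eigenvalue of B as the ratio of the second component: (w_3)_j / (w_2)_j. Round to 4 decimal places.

10.7901

B = G + 3I has rows (1, -4, 4); (1, 9, 7); (3, 1, 2)
w1 = Bv₀ = (1·0 + (-4)·0 + 4·1; 1·0 + 9·0 + 7·1; 3·0 + 1·0 + 2·1) = (4, 7, 2)
w2 = Bw1 = (1·4 + (-4)·7 + 4·2; 1·4 + 9·7 + 7·2; 3·4 + 1·7 + 2·2) = (-16, 81, 23)
w3 = Bw2 = (-248, 874, 79)
Ratio: 874/81 = 10.7901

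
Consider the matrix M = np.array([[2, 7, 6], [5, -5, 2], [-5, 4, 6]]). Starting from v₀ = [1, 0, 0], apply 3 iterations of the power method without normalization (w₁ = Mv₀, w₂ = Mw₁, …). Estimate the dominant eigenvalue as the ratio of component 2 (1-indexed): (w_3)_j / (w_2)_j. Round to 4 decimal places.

-5.2000

w1 = Mv₀ = (2·1 + 7·0 + 6·0; 5·1 + (-5)·0 + 2·0; (-5)·1 + 4·0 + 6·0) = (2, 5, -5)
w2 = Mw1 = (2·2 + 7·5 + 6·(-5); 5·2 + (-5)·5 + 2·(-5); (-5)·2 + 4·5 + 6·(-5)) = (9, -25, -20)
w3 = Mw2 = (-277, 130, -265)
Ratio at component: 130 / -25 = -5.2000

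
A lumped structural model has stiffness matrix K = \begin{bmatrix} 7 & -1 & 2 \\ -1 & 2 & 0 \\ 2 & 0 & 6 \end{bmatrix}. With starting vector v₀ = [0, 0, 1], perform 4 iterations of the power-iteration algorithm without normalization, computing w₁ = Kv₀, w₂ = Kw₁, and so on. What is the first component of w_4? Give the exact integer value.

w1 = Kv₀ = (7·0 + (-1)·0 + 2·1; (-1)·0 + 2·0 + 0·1; 2·0 + 0·0 + 6·1) = (2, 0, 6)
w2 = Kw1 = (7·2 + (-1)·0 + 2·6; (-1)·2 + 2·0 + 0·6; 2·2 + 0·0 + 6·6) = (26, -2, 40)
w3 = Kw2 = (264, -30, 292)
w4 = Kw3 = (2462, -324, 2280)
The requested component of w4 is 2462.

2462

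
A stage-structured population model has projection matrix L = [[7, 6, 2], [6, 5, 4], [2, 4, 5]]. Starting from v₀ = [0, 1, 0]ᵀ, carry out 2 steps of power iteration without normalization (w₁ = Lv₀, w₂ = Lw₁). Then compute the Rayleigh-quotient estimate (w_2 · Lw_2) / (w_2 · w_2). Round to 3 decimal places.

14.006

w1 = Lv₀ = (7·0 + 6·1 + 2·0; 6·0 + 5·1 + 4·0; 2·0 + 4·1 + 5·0) = (6, 5, 4)
w2 = Lw1 = (7·6 + 6·5 + 2·4; 6·6 + 5·5 + 4·4; 2·6 + 4·5 + 5·4) = (80, 77, 52)
Lw2 = (1126, 1073, 728)
w2·Lw2 = 80·1126 + 77·1073 + 52·728 = 210557; w2·w2 = 80·80 + 77·77 + 52·52 = 15033
λ ≈ 210557/15033 = 14.006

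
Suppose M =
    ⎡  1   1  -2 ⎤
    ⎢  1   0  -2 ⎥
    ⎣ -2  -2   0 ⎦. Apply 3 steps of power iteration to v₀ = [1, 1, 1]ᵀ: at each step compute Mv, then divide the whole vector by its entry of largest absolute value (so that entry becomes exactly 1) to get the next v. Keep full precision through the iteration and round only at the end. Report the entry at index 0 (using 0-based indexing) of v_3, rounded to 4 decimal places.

Mv0 = (0.00000, -1.00000, -4.00000); divide by -4.00000 → v1 = (0.00000, 0.25000, 1.00000)
Mv1 = (-1.75000, -2.00000, -0.50000); divide by -2.00000 → v2 = (0.87500, 1.00000, 0.25000)
Mv2 = (1.37500, 0.37500, -3.75000); divide by -3.75000 → v3 = (-0.36667, -0.10000, 1.00000)
Requested entry of v3: 11/-30 = -0.3667

-0.3667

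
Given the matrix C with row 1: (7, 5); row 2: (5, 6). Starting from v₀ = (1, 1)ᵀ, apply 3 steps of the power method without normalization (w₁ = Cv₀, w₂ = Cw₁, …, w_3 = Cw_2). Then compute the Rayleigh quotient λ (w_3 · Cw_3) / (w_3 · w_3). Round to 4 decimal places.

w1 = Cv₀ = (12, 11)
w2 = Cw1 = (139, 126)
w3 = Cw2 = (1603, 1451)
Cw3 = (18476, 16721)
w3·Cw3 = 1603·18476 + 1451·16721 = 53879199; w3·w3 = 1603·1603 + 1451·1451 = 4675010
λ ≈ 53879199/4675010 = 11.5249

11.5249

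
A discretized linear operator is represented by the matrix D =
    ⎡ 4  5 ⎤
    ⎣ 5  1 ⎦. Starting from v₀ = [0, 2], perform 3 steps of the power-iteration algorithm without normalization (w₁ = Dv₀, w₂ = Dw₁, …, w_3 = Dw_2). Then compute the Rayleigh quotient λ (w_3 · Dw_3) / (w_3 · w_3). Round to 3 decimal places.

λ ≈ 7.684

w1 = Dv₀ = (4·0 + 5·2; 5·0 + 1·2) = (10, 2)
w2 = Dw1 = (4·10 + 5·2; 5·10 + 1·2) = (50, 52)
w3 = Dw2 = (460, 302)
Dw3 = (3350, 2602)
w3·Dw3 = 460·3350 + 302·2602 = 2326804; w3·w3 = 460·460 + 302·302 = 302804
λ ≈ 2326804/302804 = 7.684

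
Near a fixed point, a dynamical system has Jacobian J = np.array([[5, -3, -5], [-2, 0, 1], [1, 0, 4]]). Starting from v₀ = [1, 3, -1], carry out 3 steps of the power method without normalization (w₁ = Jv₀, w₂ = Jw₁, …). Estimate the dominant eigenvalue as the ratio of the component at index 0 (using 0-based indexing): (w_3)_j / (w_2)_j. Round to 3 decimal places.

λ ≈ 7.414

w1 = Jv₀ = (5·1 + (-3)·3 + (-5)·(-1); (-2)·1 + 0·3 + 1·(-1); 1·1 + 0·3 + 4·(-1)) = (1, -3, -3)
w2 = Jw1 = (5·1 + (-3)·(-3) + (-5)·(-3); (-2)·1 + 0·(-3) + 1·(-3); 1·1 + 0·(-3) + 4·(-3)) = (29, -5, -11)
w3 = Jw2 = (215, -69, -15)
Ratio at component: 215 / 29 = 7.414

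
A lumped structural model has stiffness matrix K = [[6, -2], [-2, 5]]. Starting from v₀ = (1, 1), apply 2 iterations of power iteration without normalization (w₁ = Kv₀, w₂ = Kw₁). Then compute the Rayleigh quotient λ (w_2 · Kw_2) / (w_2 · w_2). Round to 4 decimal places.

4.5174

w1 = Kv₀ = (6·1 + (-2)·1; (-2)·1 + 5·1) = (4, 3)
w2 = Kw1 = (6·4 + (-2)·3; (-2)·4 + 5·3) = (18, 7)
Kw2 = (94, -1)
w2·Kw2 = 18·94 + 7·(-1) = 1685; w2·w2 = 18·18 + 7·7 = 373
λ ≈ 1685/373 = 4.5174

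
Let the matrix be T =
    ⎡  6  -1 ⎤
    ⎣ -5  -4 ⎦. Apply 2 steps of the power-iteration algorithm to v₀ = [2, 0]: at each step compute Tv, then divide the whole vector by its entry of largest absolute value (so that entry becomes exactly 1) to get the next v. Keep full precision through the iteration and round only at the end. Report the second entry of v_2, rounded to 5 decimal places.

Tv0 = (12.000000, -10.000000); divide by 12.000000 → v1 = (1.000000, -0.833333)
Tv1 = (6.833333, -1.666667); divide by 6.833333 → v2 = (1.000000, -0.243902)
Requested entry of v2: -20/82 = -0.24390

-0.24390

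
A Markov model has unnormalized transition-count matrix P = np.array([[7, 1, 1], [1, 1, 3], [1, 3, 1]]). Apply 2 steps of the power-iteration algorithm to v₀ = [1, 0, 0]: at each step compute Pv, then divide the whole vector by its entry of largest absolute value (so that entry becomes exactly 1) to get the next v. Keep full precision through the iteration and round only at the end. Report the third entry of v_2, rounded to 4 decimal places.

Pv0 = (7.00000, 1.00000, 1.00000); divide by 7.00000 → v1 = (1.00000, 0.14286, 0.14286)
Pv1 = (7.28571, 1.57143, 1.57143); divide by 7.28571 → v2 = (1.00000, 0.21569, 0.21569)
Requested entry of v2: 11/51 = 0.2157

0.2157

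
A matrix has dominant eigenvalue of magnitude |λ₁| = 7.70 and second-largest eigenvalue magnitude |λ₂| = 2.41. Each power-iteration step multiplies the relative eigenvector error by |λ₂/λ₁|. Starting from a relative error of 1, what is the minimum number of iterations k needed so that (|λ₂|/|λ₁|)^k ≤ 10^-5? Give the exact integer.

|λ₂/λ₁| = 2.41/7.70 = 0.31299
Need k ≥ ln(10^-5) / ln(0.31299) = -11.5129 / -1.1616 ≈ 9.911
Smallest integer k satisfying the bound: 10

10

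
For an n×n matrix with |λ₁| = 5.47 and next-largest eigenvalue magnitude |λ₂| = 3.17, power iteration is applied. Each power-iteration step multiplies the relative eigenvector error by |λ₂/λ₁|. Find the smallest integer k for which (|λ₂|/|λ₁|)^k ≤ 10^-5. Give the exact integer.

22

|λ₂/λ₁| = 3.17/5.47 = 0.57952
Need k ≥ ln(10^-5) / ln(0.57952) = -11.5129 / -0.5455 ≈ 21.103
Smallest integer k satisfying the bound: 22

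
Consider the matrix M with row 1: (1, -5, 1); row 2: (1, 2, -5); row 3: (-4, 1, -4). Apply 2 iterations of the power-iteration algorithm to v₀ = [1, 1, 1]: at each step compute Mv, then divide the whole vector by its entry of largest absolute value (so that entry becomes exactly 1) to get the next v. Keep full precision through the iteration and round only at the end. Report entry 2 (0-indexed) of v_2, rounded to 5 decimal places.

Mv0 = (-3.000000, -2.000000, -7.000000); divide by -7.000000 → v1 = (0.428571, 0.285714, 1.000000)
Mv1 = (0.000000, -4.000000, -5.428571); divide by -5.428571 → v2 = (0.000000, 0.736842, 1.000000)
Requested entry of v2: 38/38 = 1.00000

1.00000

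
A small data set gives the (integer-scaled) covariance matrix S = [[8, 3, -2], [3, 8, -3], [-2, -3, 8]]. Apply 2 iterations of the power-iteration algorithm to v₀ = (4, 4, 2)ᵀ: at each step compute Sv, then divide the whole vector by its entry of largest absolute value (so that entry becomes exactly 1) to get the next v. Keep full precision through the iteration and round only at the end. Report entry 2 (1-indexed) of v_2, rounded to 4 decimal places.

0.9864

Sv0 = (40.00000, 38.00000, -4.00000); divide by 40.00000 → v1 = (1.00000, 0.95000, -0.10000)
Sv1 = (11.05000, 10.90000, -5.65000); divide by 11.05000 → v2 = (1.00000, 0.98643, -0.51131)
Requested entry of v2: 436/442 = 0.9864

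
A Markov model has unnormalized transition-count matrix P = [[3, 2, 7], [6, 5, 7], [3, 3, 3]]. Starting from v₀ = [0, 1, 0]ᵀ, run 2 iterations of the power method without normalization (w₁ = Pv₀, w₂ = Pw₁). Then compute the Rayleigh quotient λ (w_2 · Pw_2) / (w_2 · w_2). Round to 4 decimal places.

12.3016

w1 = Pv₀ = (3·0 + 2·1 + 7·0; 6·0 + 5·1 + 7·0; 3·0 + 3·1 + 3·0) = (2, 5, 3)
w2 = Pw1 = (3·2 + 2·5 + 7·3; 6·2 + 5·5 + 7·3; 3·2 + 3·5 + 3·3) = (37, 58, 30)
Pw2 = (437, 722, 375)
w2·Pw2 = 37·437 + 58·722 + 30·375 = 69295; w2·w2 = 37·37 + 58·58 + 30·30 = 5633
λ ≈ 69295/5633 = 12.3016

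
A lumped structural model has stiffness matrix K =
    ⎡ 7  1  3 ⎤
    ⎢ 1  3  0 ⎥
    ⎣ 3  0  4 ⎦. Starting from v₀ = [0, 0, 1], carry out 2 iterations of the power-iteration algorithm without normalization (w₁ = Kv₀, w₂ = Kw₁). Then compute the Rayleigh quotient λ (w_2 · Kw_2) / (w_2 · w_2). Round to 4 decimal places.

w1 = Kv₀ = (7·0 + 1·0 + 3·1; 1·0 + 3·0 + 0·1; 3·0 + 0·0 + 4·1) = (3, 0, 4)
w2 = Kw1 = (7·3 + 1·0 + 3·4; 1·3 + 3·0 + 0·4; 3·3 + 0·0 + 4·4) = (33, 3, 25)
Kw2 = (309, 42, 199)
w2·Kw2 = 33·309 + 3·42 + 25·199 = 15298; w2·w2 = 33·33 + 3·3 + 25·25 = 1723
λ ≈ 15298/1723 = 8.8787

λ ≈ 8.8787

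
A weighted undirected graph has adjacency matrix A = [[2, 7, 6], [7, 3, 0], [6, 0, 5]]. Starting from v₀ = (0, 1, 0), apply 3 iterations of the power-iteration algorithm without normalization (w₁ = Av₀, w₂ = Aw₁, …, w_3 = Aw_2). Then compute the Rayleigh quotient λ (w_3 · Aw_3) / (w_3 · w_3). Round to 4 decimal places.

w1 = Av₀ = (2·0 + 7·1 + 6·0; 7·0 + 3·1 + 0·0; 6·0 + 0·1 + 5·0) = (7, 3, 0)
w2 = Aw1 = (2·7 + 7·3 + 6·0; 7·7 + 3·3 + 0·0; 6·7 + 0·3 + 5·0) = (35, 58, 42)
w3 = Aw2 = (728, 419, 420)
Aw3 = (6909, 6353, 6468)
w3·Aw3 = 728·6909 + 419·6353 + 420·6468 = 10408219; w3·w3 = 728·728 + 419·419 + 420·420 = 881945
λ ≈ 10408219/881945 = 11.8014

11.8014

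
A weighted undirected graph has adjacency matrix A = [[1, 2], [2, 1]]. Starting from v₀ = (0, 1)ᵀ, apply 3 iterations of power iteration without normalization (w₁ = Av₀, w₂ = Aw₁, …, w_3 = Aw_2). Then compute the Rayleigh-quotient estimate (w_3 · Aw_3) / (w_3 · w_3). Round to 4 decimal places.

λ ≈ 2.9945

w1 = Av₀ = (1·0 + 2·1; 2·0 + 1·1) = (2, 1)
w2 = Aw1 = (1·2 + 2·1; 2·2 + 1·1) = (4, 5)
w3 = Aw2 = (14, 13)
Aw3 = (40, 41)
w3·Aw3 = 14·40 + 13·41 = 1093; w3·w3 = 14·14 + 13·13 = 365
λ ≈ 1093/365 = 2.9945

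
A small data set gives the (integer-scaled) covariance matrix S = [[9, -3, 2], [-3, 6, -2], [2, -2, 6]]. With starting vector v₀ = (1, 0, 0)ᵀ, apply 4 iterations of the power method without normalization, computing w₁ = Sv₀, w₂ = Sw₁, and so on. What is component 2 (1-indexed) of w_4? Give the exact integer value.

-8087

w1 = Sv₀ = (9·1 + (-3)·0 + 2·0; (-3)·1 + 6·0 + (-2)·0; 2·1 + (-2)·0 + 6·0) = (9, -3, 2)
w2 = Sw1 = (9·9 + (-3)·(-3) + 2·2; (-3)·9 + 6·(-3) + (-2)·2; 2·9 + (-2)·(-3) + 6·2) = (94, -49, 36)
w3 = Sw2 = (1065, -648, 502)
w4 = Sw3 = (12533, -8087, 6438)
The requested component of w4 is -8087.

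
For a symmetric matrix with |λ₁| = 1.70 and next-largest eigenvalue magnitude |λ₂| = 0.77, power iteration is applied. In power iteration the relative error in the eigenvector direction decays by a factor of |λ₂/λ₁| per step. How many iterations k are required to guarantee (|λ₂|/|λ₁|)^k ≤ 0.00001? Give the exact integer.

15

|λ₂/λ₁| = 0.77/1.70 = 0.45294
Need k ≥ ln(0.00001) / ln(0.45294) = -11.5129 / -0.7920 ≈ 14.537
Smallest integer k satisfying the bound: 15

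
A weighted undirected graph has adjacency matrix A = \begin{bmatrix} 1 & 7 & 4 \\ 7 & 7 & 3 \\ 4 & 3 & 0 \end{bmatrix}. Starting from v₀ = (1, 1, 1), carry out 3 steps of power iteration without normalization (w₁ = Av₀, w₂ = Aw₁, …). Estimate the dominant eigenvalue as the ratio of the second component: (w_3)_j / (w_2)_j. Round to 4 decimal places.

w1 = Av₀ = (1·1 + 7·1 + 4·1; 7·1 + 7·1 + 3·1; 4·1 + 3·1 + 0·1) = (12, 17, 7)
w2 = Aw1 = (1·12 + 7·17 + 4·7; 7·12 + 7·17 + 3·7; 4·12 + 3·17 + 0·7) = (159, 224, 99)
w3 = Aw2 = (2123, 2978, 1308)
Ratio at component: 2978 / 224 = 13.2946

λ ≈ 13.2946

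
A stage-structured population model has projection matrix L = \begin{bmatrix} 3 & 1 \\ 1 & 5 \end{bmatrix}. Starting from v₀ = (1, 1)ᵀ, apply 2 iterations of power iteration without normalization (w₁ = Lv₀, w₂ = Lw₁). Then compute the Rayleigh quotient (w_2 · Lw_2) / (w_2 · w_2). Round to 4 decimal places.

w1 = Lv₀ = (3·1 + 1·1; 1·1 + 5·1) = (4, 6)
w2 = Lw1 = (3·4 + 1·6; 1·4 + 5·6) = (18, 34)
Lw2 = (88, 188)
w2·Lw2 = 18·88 + 34·188 = 7976; w2·w2 = 18·18 + 34·34 = 1480
λ ≈ 7976/1480 = 5.3892

5.3892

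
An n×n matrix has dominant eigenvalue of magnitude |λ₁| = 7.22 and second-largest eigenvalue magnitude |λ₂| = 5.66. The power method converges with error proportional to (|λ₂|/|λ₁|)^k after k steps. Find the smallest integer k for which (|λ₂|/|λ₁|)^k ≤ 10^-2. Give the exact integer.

19

|λ₂/λ₁| = 5.66/7.22 = 0.78393
Need k ≥ ln(10^-2) / ln(0.78393) = -4.6052 / -0.2434 ≈ 18.918
Smallest integer k satisfying the bound: 19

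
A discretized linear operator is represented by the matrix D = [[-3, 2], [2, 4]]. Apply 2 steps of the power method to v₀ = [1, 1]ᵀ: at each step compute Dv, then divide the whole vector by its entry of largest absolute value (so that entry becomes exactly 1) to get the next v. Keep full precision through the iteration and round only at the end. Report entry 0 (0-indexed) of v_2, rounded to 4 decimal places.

Dv0 = (-1.00000, 6.00000); divide by 6.00000 → v1 = (-0.16667, 1.00000)
Dv1 = (2.50000, 3.66667); divide by 3.66667 → v2 = (0.68182, 1.00000)
Requested entry of v2: 15/22 = 0.6818

0.6818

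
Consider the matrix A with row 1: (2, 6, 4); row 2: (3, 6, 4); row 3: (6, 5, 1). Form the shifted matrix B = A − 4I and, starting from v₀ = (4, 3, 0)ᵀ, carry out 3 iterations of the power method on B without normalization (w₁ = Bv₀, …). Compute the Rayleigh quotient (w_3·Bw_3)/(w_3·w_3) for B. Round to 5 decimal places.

B = A − 4I has rows (-2, 6, 4); (3, 2, 4); (6, 5, -3)
w1 = Bv₀ = ((-2)·4 + 6·3 + 4·0; 3·4 + 2·3 + 4·0; 6·4 + 5·3 + (-3)·0) = (10, 18, 39)
w2 = Bw1 = ((-2)·10 + 6·18 + 4·39; 3·10 + 2·18 + 4·39; 6·10 + 5·18 + (-3)·39) = (244, 222, 33)
w3 = Bw2 = (976, 1308, 2475)
Bw3 = (15796, 15444, 4971)
w3·Bw3 = 47920873; w3·w3 = 8789065; μ ≈ 47920873/8789065 = 5.45233

μ ≈ 5.45233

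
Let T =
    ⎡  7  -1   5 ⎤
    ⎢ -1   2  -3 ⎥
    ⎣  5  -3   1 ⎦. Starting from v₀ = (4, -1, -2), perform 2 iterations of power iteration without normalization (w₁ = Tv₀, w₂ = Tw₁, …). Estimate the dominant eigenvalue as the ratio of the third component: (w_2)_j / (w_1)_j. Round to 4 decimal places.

w1 = Tv₀ = (7·4 + (-1)·(-1) + 5·(-2); (-1)·4 + 2·(-1) + (-3)·(-2); 5·4 + (-3)·(-1) + 1·(-2)) = (19, 0, 21)
w2 = Tw1 = (7·19 + (-1)·0 + 5·21; (-1)·19 + 2·0 + (-3)·21; 5·19 + (-3)·0 + 1·21) = (238, -82, 116)
Ratio at component: 116 / 21 = 5.5238

5.5238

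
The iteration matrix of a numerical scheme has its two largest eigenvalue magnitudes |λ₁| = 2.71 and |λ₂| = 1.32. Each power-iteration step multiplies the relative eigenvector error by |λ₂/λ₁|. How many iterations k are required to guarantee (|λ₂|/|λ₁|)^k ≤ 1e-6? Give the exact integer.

20

|λ₂/λ₁| = 1.32/2.71 = 0.48708
Need k ≥ ln(1e-6) / ln(0.48708) = -13.8155 / -0.7193 ≈ 19.206
Smallest integer k satisfying the bound: 20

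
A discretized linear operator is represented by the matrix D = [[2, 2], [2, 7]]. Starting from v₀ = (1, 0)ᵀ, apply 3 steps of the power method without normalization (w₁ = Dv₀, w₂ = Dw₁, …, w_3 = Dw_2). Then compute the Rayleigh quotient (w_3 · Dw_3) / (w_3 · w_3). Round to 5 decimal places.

λ ≈ 7.70037

w1 = Dv₀ = (2, 2)
w2 = Dw1 = (8, 18)
w3 = Dw2 = (52, 142)
Dw3 = (388, 1098)
w3·Dw3 = 52·388 + 142·1098 = 176092; w3·w3 = 52·52 + 142·142 = 22868
λ ≈ 176092/22868 = 7.70037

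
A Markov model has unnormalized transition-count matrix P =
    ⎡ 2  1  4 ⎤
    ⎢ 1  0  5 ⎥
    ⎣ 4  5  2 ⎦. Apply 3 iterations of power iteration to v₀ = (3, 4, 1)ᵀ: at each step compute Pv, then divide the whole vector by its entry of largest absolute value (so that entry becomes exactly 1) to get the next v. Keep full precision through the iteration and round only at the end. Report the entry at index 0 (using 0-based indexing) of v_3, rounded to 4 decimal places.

0.6116

Pv0 = (14.00000, 8.00000, 34.00000); divide by 34.00000 → v1 = (0.41176, 0.23529, 1.00000)
Pv1 = (5.05882, 5.41176, 4.82353); divide by 5.41176 → v2 = (0.93478, 1.00000, 0.89130)
Pv2 = (6.43478, 5.39130, 10.52174); divide by 10.52174 → v3 = (0.61157, 0.51240, 1.00000)
Requested entry of v3: 1184/1936 = 0.6116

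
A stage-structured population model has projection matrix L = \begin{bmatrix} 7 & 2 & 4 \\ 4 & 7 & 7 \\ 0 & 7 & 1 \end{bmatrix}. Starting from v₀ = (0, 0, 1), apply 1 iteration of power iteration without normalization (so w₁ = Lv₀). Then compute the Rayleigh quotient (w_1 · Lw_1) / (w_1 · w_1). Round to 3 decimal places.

w1 = Lv₀ = (7·0 + 2·0 + 4·1; 4·0 + 7·0 + 7·1; 0·0 + 7·0 + 1·1) = (4, 7, 1)
Lw1 = (46, 72, 50)
w1·Lw1 = 4·46 + 7·72 + 1·50 = 738; w1·w1 = 4·4 + 7·7 + 1·1 = 66
λ ≈ 738/66 = 11.182

λ ≈ 11.182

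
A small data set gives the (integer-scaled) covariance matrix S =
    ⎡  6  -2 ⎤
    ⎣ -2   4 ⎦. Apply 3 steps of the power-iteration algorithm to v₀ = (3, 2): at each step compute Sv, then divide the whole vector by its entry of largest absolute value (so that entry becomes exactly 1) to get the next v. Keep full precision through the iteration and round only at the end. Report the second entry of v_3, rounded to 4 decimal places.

-0.4615

Sv0 = (14.00000, 2.00000); divide by 14.00000 → v1 = (1.00000, 0.14286)
Sv1 = (5.71429, -1.42857); divide by 5.71429 → v2 = (1.00000, -0.25000)
Sv2 = (6.50000, -3.00000); divide by 6.50000 → v3 = (1.00000, -0.46154)
Requested entry of v3: -240/520 = -0.4615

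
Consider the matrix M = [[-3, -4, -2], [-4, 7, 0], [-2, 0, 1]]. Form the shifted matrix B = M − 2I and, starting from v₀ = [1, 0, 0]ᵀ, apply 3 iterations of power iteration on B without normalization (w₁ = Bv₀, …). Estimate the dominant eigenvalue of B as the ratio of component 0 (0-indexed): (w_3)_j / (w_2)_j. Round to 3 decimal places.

μ ≈ -5.533

B = M − 2I has rows (-5, -4, -2); (-4, 5, 0); (-2, 0, -1)
w1 = Bv₀ = ((-5)·1 + (-4)·0 + (-2)·0; (-4)·1 + 5·0 + 0·0; (-2)·1 + 0·0 + (-1)·0) = (-5, -4, -2)
w2 = Bw1 = ((-5)·(-5) + (-4)·(-4) + (-2)·(-2); (-4)·(-5) + 5·(-4) + 0·(-2); (-2)·(-5) + 0·(-4) + (-1)·(-2)) = (45, 0, 12)
w3 = Bw2 = (-249, -180, -102)
Ratio: -249/45 = -5.533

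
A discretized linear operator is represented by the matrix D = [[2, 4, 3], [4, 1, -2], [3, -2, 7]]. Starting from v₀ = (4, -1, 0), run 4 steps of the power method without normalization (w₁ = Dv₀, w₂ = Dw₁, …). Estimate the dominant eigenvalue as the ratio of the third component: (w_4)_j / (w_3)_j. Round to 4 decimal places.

w1 = Dv₀ = (4, 15, 14)
w2 = Dw1 = (110, 3, 80)
w3 = Dw2 = (472, 283, 884)
w4 = Dw3 = (4728, 403, 7038)
Ratio at component: 7038 / 884 = 7.9615

7.9615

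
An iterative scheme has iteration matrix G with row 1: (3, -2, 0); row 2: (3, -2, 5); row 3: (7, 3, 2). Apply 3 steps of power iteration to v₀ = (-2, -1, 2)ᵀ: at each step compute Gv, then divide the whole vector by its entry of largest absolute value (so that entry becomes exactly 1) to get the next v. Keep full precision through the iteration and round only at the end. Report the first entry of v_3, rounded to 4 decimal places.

Gv0 = (-4.00000, 6.00000, -13.00000); divide by -13.00000 → v1 = (0.30769, -0.46154, 1.00000)
Gv1 = (1.84615, 6.84615, 2.76923); divide by 6.84615 → v2 = (0.26966, 1.00000, 0.40449)
Gv2 = (-1.19101, 0.83146, 5.69663); divide by 5.69663 → v3 = (-0.20907, 0.14596, 1.00000)
Requested entry of v3: 106/-507 = -0.2091

-0.2091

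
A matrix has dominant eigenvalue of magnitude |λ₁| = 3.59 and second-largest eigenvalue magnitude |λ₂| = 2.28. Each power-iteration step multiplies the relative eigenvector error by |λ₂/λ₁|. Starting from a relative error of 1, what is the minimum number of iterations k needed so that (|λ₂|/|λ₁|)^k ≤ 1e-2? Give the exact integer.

|λ₂/λ₁| = 2.28/3.59 = 0.63510
Need k ≥ ln(1e-2) / ln(0.63510) = -4.6052 / -0.4540 ≈ 10.144
Smallest integer k satisfying the bound: 11

11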